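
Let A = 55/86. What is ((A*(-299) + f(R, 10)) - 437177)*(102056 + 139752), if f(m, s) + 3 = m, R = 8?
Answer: -4547590806248/43 ≈ -1.0576e+11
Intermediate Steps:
f(m, s) = -3 + m
A = 55/86 (A = 55*(1/86) = 55/86 ≈ 0.63953)
((A*(-299) + f(R, 10)) - 437177)*(102056 + 139752) = (((55/86)*(-299) + (-3 + 8)) - 437177)*(102056 + 139752) = ((-16445/86 + 5) - 437177)*241808 = (-16015/86 - 437177)*241808 = -37613237/86*241808 = -4547590806248/43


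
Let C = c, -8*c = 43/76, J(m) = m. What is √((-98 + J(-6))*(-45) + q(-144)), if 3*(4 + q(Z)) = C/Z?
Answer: √140012462886/5472 ≈ 68.381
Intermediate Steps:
c = -43/608 (c = -43/(8*76) = -⅛*43/76 = -43/608 ≈ -0.070724)
C = -43/608 ≈ -0.070724
q(Z) = -4 - 43/(1824*Z) (q(Z) = -4 + (-43/(608*Z))/3 = -4 - 43/(1824*Z))
√((-98 + J(-6))*(-45) + q(-144)) = √((-98 - 6)*(-45) + (-4 - 43/1824/(-144))) = √(-104*(-45) + (-4 - 43/1824*(-1/144))) = √(4680 + (-4 + 43/262656)) = √(4680 - 1050581/262656) = √(1228179499/262656) = √140012462886/5472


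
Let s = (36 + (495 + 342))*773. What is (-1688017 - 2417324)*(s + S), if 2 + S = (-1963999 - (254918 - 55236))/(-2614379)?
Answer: -7242871264267049874/2614379 ≈ -2.7704e+12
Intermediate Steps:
S = -3065077/2614379 (S = -2 + (-1963999 - (254918 - 55236))/(-2614379) = -2 + (-1963999 - 1*199682)*(-1/2614379) = -2 + (-1963999 - 199682)*(-1/2614379) = -2 - 2163681*(-1/2614379) = -2 + 2163681/2614379 = -3065077/2614379 ≈ -1.1724)
s = 674829 (s = (36 + 837)*773 = 873*773 = 674829)
(-1688017 - 2417324)*(s + S) = (-1688017 - 2417324)*(674829 - 3065077/2614379) = -4105341*1764255701114/2614379 = -7242871264267049874/2614379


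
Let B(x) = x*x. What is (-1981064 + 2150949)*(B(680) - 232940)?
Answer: 38981812100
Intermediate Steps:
B(x) = x**2
(-1981064 + 2150949)*(B(680) - 232940) = (-1981064 + 2150949)*(680**2 - 232940) = 169885*(462400 - 232940) = 169885*229460 = 38981812100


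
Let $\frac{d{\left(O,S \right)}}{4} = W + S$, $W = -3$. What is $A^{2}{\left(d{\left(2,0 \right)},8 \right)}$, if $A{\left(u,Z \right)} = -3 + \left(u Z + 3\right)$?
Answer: $9216$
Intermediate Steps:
$d{\left(O,S \right)} = -12 + 4 S$ ($d{\left(O,S \right)} = 4 \left(-3 + S\right) = -12 + 4 S$)
$A{\left(u,Z \right)} = Z u$ ($A{\left(u,Z \right)} = -3 + \left(Z u + 3\right) = -3 + \left(3 + Z u\right) = Z u$)
$A^{2}{\left(d{\left(2,0 \right)},8 \right)} = \left(8 \left(-12 + 4 \cdot 0\right)\right)^{2} = \left(8 \left(-12 + 0\right)\right)^{2} = \left(8 \left(-12\right)\right)^{2} = \left(-96\right)^{2} = 9216$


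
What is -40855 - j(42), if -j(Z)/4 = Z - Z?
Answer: -40855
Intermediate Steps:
j(Z) = 0 (j(Z) = -4*(Z - Z) = -4*0 = 0)
-40855 - j(42) = -40855 - 1*0 = -40855 + 0 = -40855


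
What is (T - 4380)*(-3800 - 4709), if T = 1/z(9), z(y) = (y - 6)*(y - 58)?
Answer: 5478613249/147 ≈ 3.7270e+7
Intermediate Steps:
z(y) = (-58 + y)*(-6 + y) (z(y) = (-6 + y)*(-58 + y) = (-58 + y)*(-6 + y))
T = -1/147 (T = 1/(348 + 9² - 64*9) = 1/(348 + 81 - 576) = 1/(-147) = -1/147 ≈ -0.0068027)
(T - 4380)*(-3800 - 4709) = (-1/147 - 4380)*(-3800 - 4709) = -643861/147*(-8509) = 5478613249/147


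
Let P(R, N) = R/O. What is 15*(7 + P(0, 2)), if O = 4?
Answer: 105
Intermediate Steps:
P(R, N) = R/4
15*(7 + P(0, 2)) = 15*(7 + (1/4)*0) = 15*(7 + 0) = 15*7 = 105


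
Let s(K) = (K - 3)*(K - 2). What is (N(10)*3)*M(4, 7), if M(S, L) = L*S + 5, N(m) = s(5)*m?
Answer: 5940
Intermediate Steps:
s(K) = (-3 + K)*(-2 + K)
N(m) = 6*m (N(m) = (6 + 5**2 - 5*5)*m = (6 + 25 - 25)*m = 6*m)
M(S, L) = 5 + L*S
(N(10)*3)*M(4, 7) = ((6*10)*3)*(5 + 7*4) = (60*3)*(5 + 28) = 180*33 = 5940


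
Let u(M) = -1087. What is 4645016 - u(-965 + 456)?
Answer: 4646103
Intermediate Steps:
4645016 - u(-965 + 456) = 4645016 - 1*(-1087) = 4645016 + 1087 = 4646103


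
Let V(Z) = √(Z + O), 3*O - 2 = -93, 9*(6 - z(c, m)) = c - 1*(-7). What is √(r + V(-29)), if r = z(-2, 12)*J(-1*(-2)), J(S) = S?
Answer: √(98 + 3*I*√534)/3 ≈ 3.4804 + 1.1066*I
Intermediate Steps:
z(c, m) = 47/9 - c/9 (z(c, m) = 6 - (c - 1*(-7))/9 = 6 - (c + 7)/9 = 6 - (7 + c)/9 = 6 + (-7/9 - c/9) = 47/9 - c/9)
O = -91/3 (O = ⅔ + (⅓)*(-93) = ⅔ - 31 = -91/3 ≈ -30.333)
r = 98/9 (r = (47/9 - ⅑*(-2))*(-1*(-2)) = (47/9 + 2/9)*2 = (49/9)*2 = 98/9 ≈ 10.889)
V(Z) = √(-91/3 + Z) (V(Z) = √(Z - 91/3) = √(-91/3 + Z))
√(r + V(-29)) = √(98/9 + √(-273 + 9*(-29))/3) = √(98/9 + √(-273 - 261)/3) = √(98/9 + √(-534)/3) = √(98/9 + (I*√534)/3) = √(98/9 + I*√534/3)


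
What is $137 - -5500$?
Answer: $5637$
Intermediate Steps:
$137 - -5500 = 137 + 5500 = 5637$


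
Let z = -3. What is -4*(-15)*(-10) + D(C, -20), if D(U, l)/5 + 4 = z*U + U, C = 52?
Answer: -1140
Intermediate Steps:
D(U, l) = -20 - 10*U (D(U, l) = -20 + 5*(-3*U + U) = -20 + 5*(-2*U) = -20 - 10*U)
-4*(-15)*(-10) + D(C, -20) = -4*(-15)*(-10) + (-20 - 10*52) = 60*(-10) + (-20 - 520) = -600 - 540 = -1140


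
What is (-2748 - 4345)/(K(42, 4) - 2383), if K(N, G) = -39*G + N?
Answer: 7093/2497 ≈ 2.8406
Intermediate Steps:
K(N, G) = N - 39*G
(-2748 - 4345)/(K(42, 4) - 2383) = (-2748 - 4345)/((42 - 39*4) - 2383) = -7093/((42 - 156) - 2383) = -7093/(-114 - 2383) = -7093/(-2497) = -7093*(-1/2497) = 7093/2497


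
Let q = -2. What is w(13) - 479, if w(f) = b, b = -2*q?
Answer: -475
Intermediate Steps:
b = 4 (b = -2*(-2) = 4)
w(f) = 4
w(13) - 479 = 4 - 479 = -475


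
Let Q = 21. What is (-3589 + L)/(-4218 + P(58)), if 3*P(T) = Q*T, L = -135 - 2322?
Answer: 3023/1906 ≈ 1.5860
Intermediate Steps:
L = -2457
P(T) = 7*T (P(T) = (21*T)/3 = 7*T)
(-3589 + L)/(-4218 + P(58)) = (-3589 - 2457)/(-4218 + 7*58) = -6046/(-4218 + 406) = -6046/(-3812) = -6046*(-1/3812) = 3023/1906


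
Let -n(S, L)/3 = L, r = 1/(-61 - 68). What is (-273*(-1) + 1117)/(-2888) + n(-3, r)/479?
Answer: -14313471/29742068 ≈ -0.48125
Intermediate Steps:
r = -1/129 (r = 1/(-129) = -1/129 ≈ -0.0077519)
n(S, L) = -3*L
(-273*(-1) + 1117)/(-2888) + n(-3, r)/479 = (-273*(-1) + 1117)/(-2888) - 3*(-1/129)/479 = (273 + 1117)*(-1/2888) + (1/43)*(1/479) = 1390*(-1/2888) + 1/20597 = -695/1444 + 1/20597 = -14313471/29742068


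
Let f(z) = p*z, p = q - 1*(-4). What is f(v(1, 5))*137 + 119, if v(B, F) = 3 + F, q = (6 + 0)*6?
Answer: 43959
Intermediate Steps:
q = 36 (q = 6*6 = 36)
p = 40 (p = 36 - 1*(-4) = 36 + 4 = 40)
f(z) = 40*z
f(v(1, 5))*137 + 119 = (40*(3 + 5))*137 + 119 = (40*8)*137 + 119 = 320*137 + 119 = 43840 + 119 = 43959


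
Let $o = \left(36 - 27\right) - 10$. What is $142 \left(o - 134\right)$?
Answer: $-19170$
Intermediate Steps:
$o = -1$ ($o = 9 - 10 = -1$)
$142 \left(o - 134\right) = 142 \left(-1 - 134\right) = 142 \left(-135\right) = -19170$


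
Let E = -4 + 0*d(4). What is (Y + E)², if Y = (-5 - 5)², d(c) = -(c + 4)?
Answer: 9216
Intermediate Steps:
d(c) = -4 - c (d(c) = -(4 + c) = -4 - c)
E = -4 (E = -4 + 0*(-4 - 1*4) = -4 + 0*(-4 - 4) = -4 + 0*(-8) = -4 + 0 = -4)
Y = 100 (Y = (-10)² = 100)
(Y + E)² = (100 - 4)² = 96² = 9216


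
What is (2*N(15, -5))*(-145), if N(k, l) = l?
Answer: 1450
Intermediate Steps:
(2*N(15, -5))*(-145) = (2*(-5))*(-145) = -10*(-145) = 1450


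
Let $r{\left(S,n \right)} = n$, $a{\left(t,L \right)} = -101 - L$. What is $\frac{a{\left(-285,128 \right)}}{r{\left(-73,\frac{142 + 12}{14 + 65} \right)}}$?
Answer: $- \frac{18091}{154} \approx -117.47$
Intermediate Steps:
$\frac{a{\left(-285,128 \right)}}{r{\left(-73,\frac{142 + 12}{14 + 65} \right)}} = \frac{-101 - 128}{\left(142 + 12\right) \frac{1}{14 + 65}} = \frac{-101 - 128}{154 \cdot \frac{1}{79}} = - \frac{229}{154 \cdot \frac{1}{79}} = - \frac{229}{\frac{154}{79}} = \left(-229\right) \frac{79}{154} = - \frac{18091}{154}$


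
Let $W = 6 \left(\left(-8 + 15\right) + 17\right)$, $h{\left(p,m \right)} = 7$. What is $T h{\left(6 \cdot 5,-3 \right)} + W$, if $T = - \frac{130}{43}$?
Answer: $\frac{5282}{43} \approx 122.84$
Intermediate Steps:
$W = 144$ ($W = 6 \left(7 + 17\right) = 6 \cdot 24 = 144$)
$T = - \frac{130}{43}$ ($T = \left(-130\right) \frac{1}{43} = - \frac{130}{43} \approx -3.0233$)
$T h{\left(6 \cdot 5,-3 \right)} + W = \left(- \frac{130}{43}\right) 7 + 144 = - \frac{910}{43} + 144 = \frac{5282}{43}$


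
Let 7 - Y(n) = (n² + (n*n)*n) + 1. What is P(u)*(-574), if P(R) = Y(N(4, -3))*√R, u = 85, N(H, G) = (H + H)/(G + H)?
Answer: 327180*√85 ≈ 3.0165e+6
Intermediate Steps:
N(H, G) = 2*H/(G + H) (N(H, G) = (2*H)/(G + H) = 2*H/(G + H))
Y(n) = 6 - n² - n³ (Y(n) = 7 - ((n² + (n*n)*n) + 1) = 7 - ((n² + n²*n) + 1) = 7 - ((n² + n³) + 1) = 7 - (1 + n² + n³) = 7 + (-1 - n² - n³) = 6 - n² - n³)
P(R) = -570*√R (P(R) = (6 - (2*4/(-3 + 4))² - (2*4/(-3 + 4))³)*√R = (6 - (2*4/1)² - (2*4/1)³)*√R = (6 - (2*4*1)² - (2*4*1)³)*√R = (6 - 1*8² - 1*8³)*√R = (6 - 1*64 - 1*512)*√R = (6 - 64 - 512)*√R = -570*√R)
P(u)*(-574) = -570*√85*(-574) = 327180*√85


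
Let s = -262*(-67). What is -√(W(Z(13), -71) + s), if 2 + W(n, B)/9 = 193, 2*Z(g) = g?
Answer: -√19273 ≈ -138.83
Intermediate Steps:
Z(g) = g/2
s = 17554
W(n, B) = 1719 (W(n, B) = -18 + 9*193 = -18 + 1737 = 1719)
-√(W(Z(13), -71) + s) = -√(1719 + 17554) = -√19273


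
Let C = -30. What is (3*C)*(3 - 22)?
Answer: 1710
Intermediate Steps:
(3*C)*(3 - 22) = (3*(-30))*(3 - 22) = -90*(-19) = 1710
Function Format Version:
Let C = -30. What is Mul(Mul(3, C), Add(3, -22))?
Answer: 1710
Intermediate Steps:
Mul(Mul(3, C), Add(3, -22)) = Mul(Mul(3, -30), Add(3, -22)) = Mul(-90, -19) = 1710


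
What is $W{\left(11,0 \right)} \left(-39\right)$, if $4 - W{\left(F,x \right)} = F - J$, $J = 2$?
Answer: $195$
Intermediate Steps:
$W{\left(F,x \right)} = 6 - F$ ($W{\left(F,x \right)} = 4 - \left(F - 2\right) = 4 - \left(-2 + F\right) = 6 - F$)
$W{\left(11,0 \right)} \left(-39\right) = \left(6 - 11\right) \left(-39\right) = \left(-5\right) \left(-39\right) = 195$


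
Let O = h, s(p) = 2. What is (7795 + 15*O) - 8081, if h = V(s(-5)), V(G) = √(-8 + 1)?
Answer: -286 + 15*I*√7 ≈ -286.0 + 39.686*I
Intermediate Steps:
V(G) = I*√7 (V(G) = √(-7) = I*√7)
h = I*√7 ≈ 2.6458*I
O = I*√7 ≈ 2.6458*I
(7795 + 15*O) - 8081 = (7795 + 15*(I*√7)) - 8081 = (7795 + 15*I*√7) - 8081 = -286 + 15*I*√7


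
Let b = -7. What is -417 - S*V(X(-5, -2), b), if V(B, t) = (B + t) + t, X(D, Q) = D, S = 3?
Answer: -360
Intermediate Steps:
V(B, t) = B + 2*t
-417 - S*V(X(-5, -2), b) = -417 - 3*(-5 + 2*(-7)) = -417 - 3*(-5 - 14) = -417 - 3*(-19) = -417 - 1*(-57) = -417 + 57 = -360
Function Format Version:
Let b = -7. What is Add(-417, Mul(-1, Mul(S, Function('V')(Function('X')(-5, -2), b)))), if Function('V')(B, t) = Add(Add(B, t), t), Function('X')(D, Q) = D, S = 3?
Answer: -360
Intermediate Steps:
Function('V')(B, t) = Add(B, Mul(2, t))
Add(-417, Mul(-1, Mul(S, Function('V')(Function('X')(-5, -2), b)))) = Add(-417, Mul(-1, Mul(3, Add(-5, Mul(2, -7))))) = Add(-417, Mul(-1, Mul(3, Add(-5, -14)))) = Add(-417, Mul(-1, Mul(3, -19))) = Add(-417, Mul(-1, -57)) = Add(-417, 57) = -360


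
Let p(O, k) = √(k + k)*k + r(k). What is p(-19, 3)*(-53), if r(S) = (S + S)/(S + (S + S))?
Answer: -106/3 - 159*√6 ≈ -424.80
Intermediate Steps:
r(S) = ⅔ (r(S) = (2*S)/(S + 2*S) = (2*S)/((3*S)) = (2*S)*(1/(3*S)) = ⅔)
p(O, k) = ⅔ + √2*k^(3/2) (p(O, k) = √(k + k)*k + ⅔ = √(2*k)*k + ⅔ = (√2*√k)*k + ⅔ = √2*k^(3/2) + ⅔ = ⅔ + √2*k^(3/2))
p(-19, 3)*(-53) = (⅔ + √2*3^(3/2))*(-53) = (⅔ + √2*(3*√3))*(-53) = (⅔ + 3*√6)*(-53) = -106/3 - 159*√6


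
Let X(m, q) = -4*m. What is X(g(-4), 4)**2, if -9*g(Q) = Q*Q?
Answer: 4096/81 ≈ 50.568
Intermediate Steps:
g(Q) = -Q**2/9 (g(Q) = -Q*Q/9 = -Q**2/9)
X(g(-4), 4)**2 = (-(-4)*(-4)**2/9)**2 = (-(-4)*16/9)**2 = (-4*(-16/9))**2 = (64/9)**2 = 4096/81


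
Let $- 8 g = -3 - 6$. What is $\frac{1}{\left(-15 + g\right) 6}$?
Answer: $- \frac{4}{333} \approx -0.012012$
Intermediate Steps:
$g = \frac{9}{8}$ ($g = - \frac{-3 - 6}{8} = \left(- \frac{1}{8}\right) \left(-9\right) = \frac{9}{8} \approx 1.125$)
$\frac{1}{\left(-15 + g\right) 6} = \frac{1}{\left(-15 + \frac{9}{8}\right) 6} = \frac{1}{\left(- \frac{111}{8}\right) 6} = \frac{1}{- \frac{333}{4}} = - \frac{4}{333}$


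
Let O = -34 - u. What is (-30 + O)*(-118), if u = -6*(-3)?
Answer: 9676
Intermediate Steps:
u = 18
O = -52 (O = -34 - 1*18 = -34 - 18 = -52)
(-30 + O)*(-118) = (-30 - 52)*(-118) = -82*(-118) = 9676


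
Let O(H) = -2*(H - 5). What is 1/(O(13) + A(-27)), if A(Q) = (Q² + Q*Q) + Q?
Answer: 1/1415 ≈ 0.00070671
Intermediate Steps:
A(Q) = Q + 2*Q² (A(Q) = (Q² + Q²) + Q = 2*Q² + Q = Q + 2*Q²)
O(H) = 10 - 2*H (O(H) = -2*(-5 + H) = 10 - 2*H)
1/(O(13) + A(-27)) = 1/((10 - 2*13) - 27*(1 + 2*(-27))) = 1/((10 - 26) - 27*(1 - 54)) = 1/(-16 - 27*(-53)) = 1/(-16 + 1431) = 1/1415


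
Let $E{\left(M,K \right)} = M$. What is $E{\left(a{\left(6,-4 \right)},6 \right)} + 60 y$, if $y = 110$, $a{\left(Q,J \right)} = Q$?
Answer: $6606$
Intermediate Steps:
$E{\left(a{\left(6,-4 \right)},6 \right)} + 60 y = 6 + 60 \cdot 110 = 6 + 6600 = 6606$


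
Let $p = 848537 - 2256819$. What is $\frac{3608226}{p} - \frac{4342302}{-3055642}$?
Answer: $- \frac{1227565291482}{1075801406761} \approx -1.1411$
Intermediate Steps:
$p = -1408282$ ($p = 848537 - 2256819 = -1408282$)
$\frac{3608226}{p} - \frac{4342302}{-3055642} = \frac{3608226}{-1408282} - \frac{4342302}{-3055642} = 3608226 \left(- \frac{1}{1408282}\right) - - \frac{2171151}{1527821} = - \frac{1804113}{704141} + \frac{2171151}{1527821} = - \frac{1227565291482}{1075801406761}$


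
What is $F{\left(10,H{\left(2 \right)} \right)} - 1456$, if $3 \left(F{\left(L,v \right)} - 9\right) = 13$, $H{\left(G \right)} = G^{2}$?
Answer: $- \frac{4328}{3} \approx -1442.7$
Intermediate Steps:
$F{\left(L,v \right)} = \frac{40}{3}$ ($F{\left(L,v \right)} = 9 + \frac{1}{3} \cdot 13 = 9 + \frac{13}{3} = \frac{40}{3}$)
$F{\left(10,H{\left(2 \right)} \right)} - 1456 = \frac{40}{3} - 1456 = - \frac{4328}{3}$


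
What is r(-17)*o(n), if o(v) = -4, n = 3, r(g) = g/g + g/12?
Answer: 5/3 ≈ 1.6667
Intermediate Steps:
r(g) = 1 + g/12 (r(g) = 1 + g*(1/12) = 1 + g/12)
r(-17)*o(n) = (1 + (1/12)*(-17))*(-4) = (1 - 17/12)*(-4) = -5/12*(-4) = 5/3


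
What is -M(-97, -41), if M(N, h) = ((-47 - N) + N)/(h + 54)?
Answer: 47/13 ≈ 3.6154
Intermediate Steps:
M(N, h) = -47/(54 + h)
-M(-97, -41) = -(-47)/(54 - 41) = -(-47)/13 = -1*(-47/13) = 47/13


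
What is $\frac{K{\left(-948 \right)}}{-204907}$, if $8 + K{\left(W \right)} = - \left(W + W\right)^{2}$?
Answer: $\frac{3594824}{204907} \approx 17.544$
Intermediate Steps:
$K{\left(W \right)} = -8 - 4 W^{2}$ ($K{\left(W \right)} = -8 - \left(W + W\right)^{2} = -8 - \left(2 W\right)^{2} = -8 - 4 W^{2}$)
$\frac{K{\left(-948 \right)}}{-204907} = \frac{-8 - 4 \left(-948\right)^{2}}{-204907} = \left(-8 - 3594816\right) \left(- \frac{1}{204907}\right) = \left(-3594824\right) \left(- \frac{1}{204907}\right) = \frac{3594824}{204907}$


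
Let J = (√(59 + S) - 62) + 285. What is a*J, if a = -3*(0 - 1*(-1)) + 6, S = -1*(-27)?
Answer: 669 + 3*√86 ≈ 696.82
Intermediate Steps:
S = 27
J = 223 + √86 (J = (√(59 + 27) - 62) + 285 = (√86 - 62) + 285 = (-62 + √86) + 285 = 223 + √86 ≈ 232.27)
a = 3 (a = -3*(0 + 1) + 6 = -3*1 + 6 = -3 + 6 = 3)
a*J = 3*(223 + √86) = 669 + 3*√86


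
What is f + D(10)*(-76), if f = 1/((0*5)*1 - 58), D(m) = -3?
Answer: 13223/58 ≈ 227.98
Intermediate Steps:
f = -1/58 (f = 1/(0*1 - 58) = 1/(0 - 58) = 1/(-58) = -1/58 ≈ -0.017241)
f + D(10)*(-76) = -1/58 - 3*(-76) = -1/58 + 228 = 13223/58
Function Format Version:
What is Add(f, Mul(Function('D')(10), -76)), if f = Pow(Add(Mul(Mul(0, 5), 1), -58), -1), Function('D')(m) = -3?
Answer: Rational(13223, 58) ≈ 227.98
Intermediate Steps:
f = Rational(-1, 58) (f = Pow(Add(Mul(0, 1), -58), -1) = Pow(Add(0, -58), -1) = Pow(-58, -1) = Rational(-1, 58) ≈ -0.017241)
Add(f, Mul(Function('D')(10), -76)) = Add(Rational(-1, 58), Mul(-3, -76)) = Add(Rational(-1, 58), 228) = Rational(13223, 58)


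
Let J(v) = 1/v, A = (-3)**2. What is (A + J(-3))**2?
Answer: 676/9 ≈ 75.111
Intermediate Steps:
A = 9
J(v) = 1/v
(A + J(-3))**2 = (9 + 1/(-3))**2 = (9 - 1/3)**2 = (26/3)**2 = 676/9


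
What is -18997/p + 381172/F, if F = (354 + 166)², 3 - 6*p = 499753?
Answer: 1106557199/675662000 ≈ 1.6377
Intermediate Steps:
p = -249875/3 (p = ½ - ⅙*499753 = ½ - 499753/6 = -249875/3 ≈ -83292.)
F = 270400 (F = 520² = 270400)
-18997/p + 381172/F = -18997/(-249875/3) + 381172/270400 = -18997*(-3/249875) + 381172*(1/270400) = 56991/249875 + 95293/67600 = 1106557199/675662000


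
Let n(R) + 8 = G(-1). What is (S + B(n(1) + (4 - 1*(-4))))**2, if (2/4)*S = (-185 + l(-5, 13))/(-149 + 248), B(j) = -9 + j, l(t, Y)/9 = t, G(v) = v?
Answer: 2102500/9801 ≈ 214.52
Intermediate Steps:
n(R) = -9 (n(R) = -8 - 1 = -9)
l(t, Y) = 9*t
S = -460/99 (S = 2*((-185 + 9*(-5))/(-149 + 248)) = 2*((-185 - 45)/99) = 2*(-230*1/99) = 2*(-230/99) = -460/99 ≈ -4.6465)
(S + B(n(1) + (4 - 1*(-4))))**2 = (-460/99 + (-9 + (-9 + (4 - 1*(-4)))))**2 = (-460/99 + (-9 + (-9 + (4 + 4))))**2 = (-460/99 + (-9 + (-9 + 8)))**2 = (-460/99 + (-9 - 1))**2 = (-460/99 - 10)**2 = (-1450/99)**2 = 2102500/9801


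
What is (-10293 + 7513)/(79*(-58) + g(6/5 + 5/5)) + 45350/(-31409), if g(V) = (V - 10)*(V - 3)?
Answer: -214631600/256642939 ≈ -0.83630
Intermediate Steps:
g(V) = (-10 + V)*(-3 + V)
(-10293 + 7513)/(79*(-58) + g(6/5 + 5/5)) + 45350/(-31409) = (-10293 + 7513)/(79*(-58) + (30 + (6/5 + 5/5)**2 - 13*(6/5 + 5/5))) + 45350/(-31409) = -2780/(-4582 + (30 + (6*(1/5) + 5*(1/5))**2 - 13*(6*(1/5) + 5*(1/5)))) + 45350*(-1/31409) = -2780/(-4582 + (30 + (6/5 + 1)**2 - 13*(6/5 + 1))) - 45350/31409 = -2780/(-4582 + (30 + (11/5)**2 - 13*11/5)) - 45350/31409 = -2780/(-4582 + (30 + 121/25 - 143/5)) - 45350/31409 = -2780/(-4582 + 156/25) - 45350/31409 = -2780/(-114394/25) - 45350/31409 = -2780*(-25/114394) - 45350/31409 = 34750/57197 - 45350/31409 = -214631600/256642939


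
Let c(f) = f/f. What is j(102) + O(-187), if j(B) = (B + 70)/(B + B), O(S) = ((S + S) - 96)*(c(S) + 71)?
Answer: -1725797/51 ≈ -33839.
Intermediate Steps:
c(f) = 1
O(S) = -6912 + 144*S (O(S) = ((S + S) - 96)*(1 + 71) = (2*S - 96)*72 = (-96 + 2*S)*72 = -6912 + 144*S)
j(B) = (70 + B)/(2*B) (j(B) = (70 + B)/((2*B)) = (70 + B)*(1/(2*B)) = (70 + B)/(2*B))
j(102) + O(-187) = (1/2)*(70 + 102)/102 + (-6912 + 144*(-187)) = (1/2)*(1/102)*172 + (-6912 - 26928) = 43/51 - 33840 = -1725797/51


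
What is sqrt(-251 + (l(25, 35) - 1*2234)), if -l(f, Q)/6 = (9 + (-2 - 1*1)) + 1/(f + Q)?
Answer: I*sqrt(252110)/10 ≈ 50.211*I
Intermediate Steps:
l(f, Q) = -36 - 6/(Q + f) (l(f, Q) = -6*((9 + (-2 - 1*1)) + 1/(f + Q)) = -6*((9 + (-2 - 1)) + 1/(Q + f)) = -6*((9 - 3) + 1/(Q + f)) = -6*(6 + 1/(Q + f)) = -36 - 6/(Q + f))
sqrt(-251 + (l(25, 35) - 1*2234)) = sqrt(-251 + (6*(-1 - 6*35 - 6*25)/(35 + 25) - 1*2234)) = sqrt(-251 + (6*(-1 - 210 - 150)/60 - 2234)) = sqrt(-251 + (6*(1/60)*(-361) - 2234)) = sqrt(-251 + (-361/10 - 2234)) = sqrt(-251 - 22701/10) = sqrt(-25211/10) = I*sqrt(252110)/10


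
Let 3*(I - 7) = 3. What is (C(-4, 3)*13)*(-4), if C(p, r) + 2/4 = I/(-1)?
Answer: 442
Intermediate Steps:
I = 8 (I = 7 + (1/3)*3 = 7 + 1 = 8)
C(p, r) = -17/2 (C(p, r) = -1/2 + 8/(-1) = -1/2 + 8*(-1) = -1/2 - 8 = -17/2)
(C(-4, 3)*13)*(-4) = -17/2*13*(-4) = -221/2*(-4) = 442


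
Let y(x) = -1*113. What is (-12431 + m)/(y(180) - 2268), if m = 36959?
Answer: -24528/2381 ≈ -10.302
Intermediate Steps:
y(x) = -113
(-12431 + m)/(y(180) - 2268) = (-12431 + 36959)/(-113 - 2268) = 24528/(-2381) = 24528*(-1/2381) = -24528/2381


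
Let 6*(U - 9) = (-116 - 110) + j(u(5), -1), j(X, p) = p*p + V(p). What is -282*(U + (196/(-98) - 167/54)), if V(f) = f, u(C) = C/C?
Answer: 85681/9 ≈ 9520.1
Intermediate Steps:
u(C) = 1
j(X, p) = p + p**2 (j(X, p) = p*p + p = p**2 + p = p + p**2)
U = -86/3 (U = 9 + ((-116 - 110) - (1 - 1))/6 = 9 + (-226 - 1*0)/6 = 9 + (-226 + 0)/6 = 9 + (1/6)*(-226) = 9 - 113/3 = -86/3 ≈ -28.667)
-282*(U + (196/(-98) - 167/54)) = -282*(-86/3 + (196/(-98) - 167/54)) = -282*(-86/3 + (196*(-1/98) - 167*1/54)) = -282*(-86/3 + (-2 - 167/54)) = -282*(-86/3 - 275/54) = -282*(-1823/54) = 85681/9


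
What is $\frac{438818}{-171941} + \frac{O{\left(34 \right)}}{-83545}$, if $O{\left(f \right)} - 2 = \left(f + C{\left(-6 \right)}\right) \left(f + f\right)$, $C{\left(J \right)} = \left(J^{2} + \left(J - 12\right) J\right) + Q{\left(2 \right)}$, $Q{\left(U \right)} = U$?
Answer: $- \frac{71921988}{26650855} \approx -2.6987$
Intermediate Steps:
$C{\left(J \right)} = 2 + J^{2} + J \left(-12 + J\right)$ ($C{\left(J \right)} = \left(J^{2} + \left(J - 12\right) J\right) + 2 = \left(J^{2} + \left(-12 + J\right) J\right) + 2 = \left(J^{2} + J \left(-12 + J\right)\right) + 2 = 2 + J^{2} + J \left(-12 + J\right)$)
$O{\left(f \right)} = 2 + 2 f \left(146 + f\right)$ ($O{\left(f \right)} = 2 + \left(f + \left(2 - -72 + 2 \left(-6\right)^{2}\right)\right) \left(f + f\right) = 2 + \left(f + \left(2 + 72 + 2 \cdot 36\right)\right) 2 f = 2 + \left(f + \left(2 + 72 + 72\right)\right) 2 f = 2 + \left(f + 146\right) 2 f = 2 + \left(146 + f\right) 2 f = 2 + 2 f \left(146 + f\right)$)
$\frac{438818}{-171941} + \frac{O{\left(34 \right)}}{-83545} = \frac{438818}{-171941} + \frac{2 + 2 \cdot 34^{2} + 292 \cdot 34}{-83545} = 438818 \left(- \frac{1}{171941}\right) + \left(2 + 2 \cdot 1156 + 9928\right) \left(- \frac{1}{83545}\right) = - \frac{438818}{171941} + \left(2 + 2312 + 9928\right) \left(- \frac{1}{83545}\right) = - \frac{438818}{171941} + 12242 \left(- \frac{1}{83545}\right) = - \frac{438818}{171941} - \frac{12242}{83545} = - \frac{71921988}{26650855}$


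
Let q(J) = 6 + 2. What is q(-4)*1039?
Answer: 8312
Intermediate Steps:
q(J) = 8
q(-4)*1039 = 8*1039 = 8312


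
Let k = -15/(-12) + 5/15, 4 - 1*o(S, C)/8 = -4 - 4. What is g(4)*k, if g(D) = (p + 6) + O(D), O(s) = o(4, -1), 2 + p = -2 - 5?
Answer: 589/4 ≈ 147.25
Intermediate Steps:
p = -9 (p = -2 + (-2 - 5) = -2 - 7 = -9)
o(S, C) = 96 (o(S, C) = 32 - 8*(-4 - 4) = 32 - 8*(-8) = 32 + 64 = 96)
O(s) = 96
k = 19/12 (k = -15*(-1/12) + 5*(1/15) = 5/4 + ⅓ = 19/12 ≈ 1.5833)
g(D) = 93 (g(D) = (-9 + 6) + 96 = -3 + 96 = 93)
g(4)*k = 93*(19/12) = 589/4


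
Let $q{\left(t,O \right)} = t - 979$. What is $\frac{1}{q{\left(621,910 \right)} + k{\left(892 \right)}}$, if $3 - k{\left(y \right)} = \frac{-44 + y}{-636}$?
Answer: $- \frac{3}{1061} \approx -0.0028275$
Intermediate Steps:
$q{\left(t,O \right)} = -979 + t$
$k{\left(y \right)} = \frac{466}{159} + \frac{y}{636}$ ($k{\left(y \right)} = 3 - \frac{-44 + y}{-636} = 3 - \left(-44 + y\right) \left(- \frac{1}{636}\right) = 3 - \left(\frac{11}{159} - \frac{y}{636}\right) = 3 + \left(- \frac{11}{159} + \frac{y}{636}\right) = \frac{466}{159} + \frac{y}{636}$)
$\frac{1}{q{\left(621,910 \right)} + k{\left(892 \right)}} = \frac{1}{\left(-979 + 621\right) + \left(\frac{466}{159} + \frac{1}{636} \cdot 892\right)} = \frac{1}{-358 + \left(\frac{466}{159} + \frac{223}{159}\right)} = \frac{1}{-358 + \frac{13}{3}} = \frac{1}{- \frac{1061}{3}} = - \frac{3}{1061}$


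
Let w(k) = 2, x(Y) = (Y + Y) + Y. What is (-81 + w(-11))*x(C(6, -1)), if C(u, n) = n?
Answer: 237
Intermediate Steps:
x(Y) = 3*Y (x(Y) = 2*Y + Y = 3*Y)
(-81 + w(-11))*x(C(6, -1)) = (-81 + 2)*(3*(-1)) = -79*(-3) = 237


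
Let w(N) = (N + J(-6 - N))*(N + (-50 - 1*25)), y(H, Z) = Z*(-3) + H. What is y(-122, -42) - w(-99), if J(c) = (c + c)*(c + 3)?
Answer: 3089722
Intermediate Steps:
y(H, Z) = H - 3*Z (y(H, Z) = -3*Z + H = H - 3*Z)
J(c) = 2*c*(3 + c) (J(c) = (2*c)*(3 + c) = 2*c*(3 + c))
w(N) = (-75 + N)*(N + 2*(-6 - N)*(-3 - N)) (w(N) = (N + 2*(-6 - N)*(3 + (-6 - N)))*(N + (-50 - 1*25)) = (N + 2*(-6 - N)*(-3 - N))*(N + (-50 - 25)) = (N + 2*(-6 - N)*(-3 - N))*(N - 75) = (N + 2*(-6 - N)*(-3 - N))*(-75 + N) = (-75 + N)*(N + 2*(-6 - N)*(-3 - N)))
y(-122, -42) - w(-99) = (-122 - 3*(-42)) - (-2700 - 1389*(-99) - 131*(-99)**2 + 2*(-99)**3) = (-122 + 126) - (-2700 + 137511 - 131*9801 + 2*(-970299)) = 4 - (-2700 + 137511 - 1283931 - 1940598) = 4 - 1*(-3089718) = 4 + 3089718 = 3089722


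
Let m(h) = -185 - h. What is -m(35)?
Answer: 220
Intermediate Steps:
-m(35) = -(-185 - 1*35) = -(-185 - 35) = -1*(-220) = 220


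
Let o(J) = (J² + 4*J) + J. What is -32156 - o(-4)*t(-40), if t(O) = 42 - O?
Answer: -31828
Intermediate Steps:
o(J) = J² + 5*J
-32156 - o(-4)*t(-40) = -32156 - (-4*(5 - 4))*(42 - 1*(-40)) = -32156 - (-4*1)*(42 + 40) = -32156 - (-4)*82 = -32156 - 1*(-328) = -32156 + 328 = -31828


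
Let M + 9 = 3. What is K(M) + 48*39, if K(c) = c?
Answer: 1866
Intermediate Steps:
M = -6 (M = -9 + 3 = -6)
K(M) + 48*39 = -6 + 48*39 = -6 + 1872 = 1866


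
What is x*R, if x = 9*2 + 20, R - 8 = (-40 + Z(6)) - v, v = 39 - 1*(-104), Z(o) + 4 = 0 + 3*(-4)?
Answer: -7258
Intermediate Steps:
Z(o) = -16 (Z(o) = -4 + (0 + 3*(-4)) = -4 + (0 - 12) = -4 - 12 = -16)
v = 143 (v = 39 + 104 = 143)
R = -191 (R = 8 + ((-40 - 16) - 1*143) = 8 + (-56 - 143) = 8 - 199 = -191)
x = 38 (x = 18 + 20 = 38)
x*R = 38*(-191) = -7258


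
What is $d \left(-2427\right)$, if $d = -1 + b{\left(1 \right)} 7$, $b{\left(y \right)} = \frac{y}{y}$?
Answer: $-14562$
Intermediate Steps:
$b{\left(y \right)} = 1$
$d = 6$ ($d = -1 + 1 \cdot 7 = -1 + 7 = 6$)
$d \left(-2427\right) = 6 \left(-2427\right) = -14562$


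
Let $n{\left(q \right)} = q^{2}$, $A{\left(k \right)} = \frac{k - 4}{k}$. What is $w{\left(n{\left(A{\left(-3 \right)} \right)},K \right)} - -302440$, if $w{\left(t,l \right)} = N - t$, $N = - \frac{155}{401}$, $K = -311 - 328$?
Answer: $\frac{1091484916}{3609} \approx 3.0243 \cdot 10^{5}$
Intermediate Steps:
$K = -639$ ($K = -311 - 328 = -639$)
$A{\left(k \right)} = \frac{-4 + k}{k}$
$N = - \frac{155}{401}$ ($N = \left(-155\right) \frac{1}{401} = - \frac{155}{401} \approx -0.38653$)
$w{\left(t,l \right)} = - \frac{155}{401} - t$
$w{\left(n{\left(A{\left(-3 \right)} \right)},K \right)} - -302440 = \left(- \frac{155}{401} - \left(\frac{-4 - 3}{-3}\right)^{2}\right) - -302440 = \left(- \frac{155}{401} - \left(\left(- \frac{1}{3}\right) \left(-7\right)\right)^{2}\right) + 302440 = \left(- \frac{155}{401} - \left(\frac{7}{3}\right)^{2}\right) + 302440 = \left(- \frac{155}{401} - \frac{49}{9}\right) + 302440 = - \frac{21044}{3609} + 302440 = \frac{1091484916}{3609}$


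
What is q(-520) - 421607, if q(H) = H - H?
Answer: -421607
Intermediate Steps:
q(H) = 0
q(-520) - 421607 = 0 - 421607 = -421607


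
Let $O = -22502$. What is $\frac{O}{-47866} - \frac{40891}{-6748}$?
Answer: $\frac{150652293}{23071412} \approx 6.5298$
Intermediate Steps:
$\frac{O}{-47866} - \frac{40891}{-6748} = - \frac{22502}{-47866} - \frac{40891}{-6748} = \left(-22502\right) \left(- \frac{1}{47866}\right) - - \frac{40891}{6748} = \frac{11251}{23933} + \frac{40891}{6748} = \frac{150652293}{23071412}$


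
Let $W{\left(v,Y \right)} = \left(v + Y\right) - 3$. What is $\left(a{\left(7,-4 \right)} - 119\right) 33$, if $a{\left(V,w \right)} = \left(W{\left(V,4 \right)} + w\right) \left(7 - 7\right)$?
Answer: $-3927$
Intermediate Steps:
$W{\left(v,Y \right)} = -3 + Y + v$ ($W{\left(v,Y \right)} = \left(Y + v\right) - 3 = -3 + Y + v$)
$a{\left(V,w \right)} = 0$ ($a{\left(V,w \right)} = \left(\left(-3 + 4 + V\right) + w\right) \left(7 - 7\right) = \left(\left(1 + V\right) + w\right) \left(7 - 7\right) = \left(1 + V + w\right) 0 = 0$)
$\left(a{\left(7,-4 \right)} - 119\right) 33 = \left(0 - 119\right) 33 = \left(-119\right) 33 = -3927$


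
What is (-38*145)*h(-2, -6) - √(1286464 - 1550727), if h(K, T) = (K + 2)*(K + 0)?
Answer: -I*√264263 ≈ -514.07*I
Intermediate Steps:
h(K, T) = K*(2 + K) (h(K, T) = (2 + K)*K = K*(2 + K))
(-38*145)*h(-2, -6) - √(1286464 - 1550727) = (-38*145)*(-2*(2 - 2)) - √(1286464 - 1550727) = -(-11020)*0 - √(-264263) = -5510*0 - I*√264263 = 0 - I*√264263 = -I*√264263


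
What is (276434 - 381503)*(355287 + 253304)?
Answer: -63944047779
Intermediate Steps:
(276434 - 381503)*(355287 + 253304) = -105069*608591 = -63944047779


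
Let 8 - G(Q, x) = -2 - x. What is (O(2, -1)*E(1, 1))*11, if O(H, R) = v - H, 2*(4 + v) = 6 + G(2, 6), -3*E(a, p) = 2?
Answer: -110/3 ≈ -36.667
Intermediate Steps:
G(Q, x) = 10 + x (G(Q, x) = 8 - (-2 - x) = 8 + (2 + x) = 10 + x)
E(a, p) = -2/3 (E(a, p) = -1/3*2 = -2/3)
v = 7 (v = -4 + (6 + (10 + 6))/2 = -4 + (6 + 16)/2 = -4 + (1/2)*22 = -4 + 11 = 7)
O(H, R) = 7 - H
(O(2, -1)*E(1, 1))*11 = ((7 - 1*2)*(-2/3))*11 = ((7 - 2)*(-2/3))*11 = (5*(-2/3))*11 = -10/3*11 = -110/3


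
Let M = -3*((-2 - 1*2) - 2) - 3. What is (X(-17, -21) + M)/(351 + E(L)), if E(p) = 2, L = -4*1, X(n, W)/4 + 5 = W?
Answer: -89/353 ≈ -0.25212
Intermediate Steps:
X(n, W) = -20 + 4*W
L = -4
M = 15 (M = -3*((-2 - 2) - 2) - 3 = -3*(-4 - 2) - 3 = -3*(-6) - 3 = 18 - 3 = 15)
(X(-17, -21) + M)/(351 + E(L)) = ((-20 + 4*(-21)) + 15)/(351 + 2) = ((-20 - 84) + 15)/353 = (-104 + 15)*(1/353) = -89*1/353 = -89/353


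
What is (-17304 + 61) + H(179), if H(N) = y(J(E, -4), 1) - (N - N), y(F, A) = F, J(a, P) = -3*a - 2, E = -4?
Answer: -17233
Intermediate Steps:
J(a, P) = -2 - 3*a
H(N) = 10 (H(N) = (-2 - 3*(-4)) - (N - N) = (-2 + 12) - 1*0 = 10 + 0 = 10)
(-17304 + 61) + H(179) = (-17304 + 61) + 10 = -17243 + 10 = -17233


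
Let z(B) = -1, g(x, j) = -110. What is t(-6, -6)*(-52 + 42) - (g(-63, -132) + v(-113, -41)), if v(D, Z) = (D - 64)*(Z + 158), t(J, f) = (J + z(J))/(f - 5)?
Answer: 228939/11 ≈ 20813.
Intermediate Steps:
t(J, f) = (-1 + J)/(-5 + f) (t(J, f) = (J - 1)/(f - 5) = (-1 + J)/(-5 + f))
v(D, Z) = (-64 + D)*(158 + Z)
t(-6, -6)*(-52 + 42) - (g(-63, -132) + v(-113, -41)) = ((-1 - 6)/(-5 - 6))*(-52 + 42) - (-110 + (-10112 - 64*(-41) + 158*(-113) - 113*(-41))) = (-7/(-11))*(-10) - (-110 + (-10112 + 2624 - 17854 + 4633)) = -1/11*(-7)*(-10) - (-110 - 20709) = (7/11)*(-10) - 1*(-20819) = -70/11 + 20819 = 228939/11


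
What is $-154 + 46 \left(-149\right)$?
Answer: $-7008$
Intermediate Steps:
$-154 + 46 \left(-149\right) = -154 - 6854 = -7008$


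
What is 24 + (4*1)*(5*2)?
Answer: 64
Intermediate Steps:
24 + (4*1)*(5*2) = 24 + 4*10 = 24 + 40 = 64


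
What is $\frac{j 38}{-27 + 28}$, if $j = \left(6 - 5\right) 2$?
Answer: $76$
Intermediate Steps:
$j = 2$ ($j = 1 \cdot 2 = 2$)
$\frac{j 38}{-27 + 28} = \frac{2 \cdot 38}{-27 + 28} = \frac{76}{1} = 76 \cdot 1 = 76$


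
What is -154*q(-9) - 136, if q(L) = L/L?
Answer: -290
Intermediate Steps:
q(L) = 1
-154*q(-9) - 136 = -154*1 - 136 = -154 - 136 = -290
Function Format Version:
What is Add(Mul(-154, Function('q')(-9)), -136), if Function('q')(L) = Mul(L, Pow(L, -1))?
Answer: -290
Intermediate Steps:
Function('q')(L) = 1
Add(Mul(-154, Function('q')(-9)), -136) = Add(Mul(-154, 1), -136) = Add(-154, -136) = -290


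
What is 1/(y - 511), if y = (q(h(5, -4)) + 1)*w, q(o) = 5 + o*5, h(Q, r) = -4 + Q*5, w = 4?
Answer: -1/67 ≈ -0.014925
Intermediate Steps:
h(Q, r) = -4 + 5*Q
q(o) = 5 + 5*o
y = 444 (y = ((5 + 5*(-4 + 5*5)) + 1)*4 = ((5 + 5*(-4 + 25)) + 1)*4 = ((5 + 5*21) + 1)*4 = ((5 + 105) + 1)*4 = (110 + 1)*4 = 111*4 = 444)
1/(y - 511) = 1/(444 - 511) = 1/(-67) = -1/67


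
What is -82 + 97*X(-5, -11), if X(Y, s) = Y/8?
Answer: -1141/8 ≈ -142.63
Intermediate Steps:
X(Y, s) = Y/8 (X(Y, s) = Y*(1/8) = Y/8)
-82 + 97*X(-5, -11) = -82 + 97*((1/8)*(-5)) = -82 + 97*(-5/8) = -82 - 485/8 = -1141/8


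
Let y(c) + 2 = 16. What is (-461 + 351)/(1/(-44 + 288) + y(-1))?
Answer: -26840/3417 ≈ -7.8548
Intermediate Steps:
y(c) = 14 (y(c) = -2 + 16 = 14)
(-461 + 351)/(1/(-44 + 288) + y(-1)) = (-461 + 351)/(1/(-44 + 288) + 14) = -110/(1/244 + 14) = -110/3417/244 = -110*244/3417 = -26840/3417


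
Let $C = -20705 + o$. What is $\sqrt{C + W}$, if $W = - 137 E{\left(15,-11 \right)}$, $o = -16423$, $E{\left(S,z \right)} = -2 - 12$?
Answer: $i \sqrt{35210} \approx 187.64 i$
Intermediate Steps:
$E{\left(S,z \right)} = -14$ ($E{\left(S,z \right)} = -2 - 12 = -14$)
$C = -37128$ ($C = -20705 - 16423 = -37128$)
$W = 1918$ ($W = \left(-137\right) \left(-14\right) = 1918$)
$\sqrt{C + W} = \sqrt{-37128 + 1918} = \sqrt{-35210} = i \sqrt{35210}$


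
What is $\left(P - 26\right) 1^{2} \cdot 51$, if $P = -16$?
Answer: $-2142$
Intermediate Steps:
$\left(P - 26\right) 1^{2} \cdot 51 = \left(-16 - 26\right) 1^{2} \cdot 51 = \left(-16 - 26\right) 1 \cdot 51 = \left(-42\right) 1 \cdot 51 = \left(-42\right) 51 = -2142$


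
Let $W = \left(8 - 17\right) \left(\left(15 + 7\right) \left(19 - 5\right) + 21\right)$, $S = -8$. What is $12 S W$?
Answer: $284256$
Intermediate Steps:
$W = -2961$ ($W = - 9 \left(22 \cdot 14 + 21\right) = - 9 \left(308 + 21\right) = \left(-9\right) 329 = -2961$)
$12 S W = 12 \left(-8\right) \left(-2961\right) = \left(-96\right) \left(-2961\right) = 284256$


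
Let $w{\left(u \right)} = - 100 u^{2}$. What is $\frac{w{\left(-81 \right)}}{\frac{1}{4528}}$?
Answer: $-2970820800$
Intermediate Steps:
$\frac{w{\left(-81 \right)}}{\frac{1}{4528}} = \frac{\left(-100\right) \left(-81\right)^{2}}{\frac{1}{4528}} = \left(-100\right) 6561 \frac{1}{\frac{1}{4528}} = \left(-656100\right) 4528 = -2970820800$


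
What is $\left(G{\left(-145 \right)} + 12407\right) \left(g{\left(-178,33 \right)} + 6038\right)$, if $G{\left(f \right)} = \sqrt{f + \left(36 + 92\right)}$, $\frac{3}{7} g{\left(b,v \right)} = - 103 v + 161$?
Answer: $- \frac{56476664}{3} - \frac{4552 i \sqrt{17}}{3} \approx -1.8826 \cdot 10^{7} - 6256.1 i$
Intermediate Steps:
$g{\left(b,v \right)} = \frac{1127}{3} - \frac{721 v}{3}$ ($g{\left(b,v \right)} = \frac{7 \left(- 103 v + 161\right)}{3} = \frac{7 \left(161 - 103 v\right)}{3} = \frac{1127}{3} - \frac{721 v}{3}$)
$G{\left(f \right)} = \sqrt{128 + f}$ ($G{\left(f \right)} = \sqrt{f + 128} = \sqrt{128 + f}$)
$\left(G{\left(-145 \right)} + 12407\right) \left(g{\left(-178,33 \right)} + 6038\right) = \left(\sqrt{128 - 145} + 12407\right) \left(\left(\frac{1127}{3} - 7931\right) + 6038\right) = \left(\sqrt{-17} + 12407\right) \left(\left(\frac{1127}{3} - 7931\right) + 6038\right) = \left(i \sqrt{17} + 12407\right) \left(- \frac{22666}{3} + 6038\right) = \left(12407 + i \sqrt{17}\right) \left(- \frac{4552}{3}\right) = - \frac{56476664}{3} - \frac{4552 i \sqrt{17}}{3}$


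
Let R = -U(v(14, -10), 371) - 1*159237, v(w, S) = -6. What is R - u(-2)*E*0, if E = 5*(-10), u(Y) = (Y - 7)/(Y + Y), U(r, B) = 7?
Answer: -159244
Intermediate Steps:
u(Y) = (-7 + Y)/(2*Y) (u(Y) = (-7 + Y)/((2*Y)) = (-7 + Y)*(1/(2*Y)) = (-7 + Y)/(2*Y))
E = -50
R = -159244 (R = -1*7 - 1*159237 = -7 - 159237 = -159244)
R - u(-2)*E*0 = -159244 - ((1/2)*(-7 - 2)/(-2))*(-50)*0 = -159244 - ((1/2)*(-1/2)*(-9))*(-50)*0 = -159244 - (9/4)*(-50)*0 = -159244 - (-225)*0/2 = -159244 - 1*0 = -159244 + 0 = -159244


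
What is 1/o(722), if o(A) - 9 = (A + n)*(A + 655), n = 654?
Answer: 1/1894761 ≈ 5.2777e-7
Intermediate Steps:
o(A) = 9 + (654 + A)*(655 + A) (o(A) = 9 + (A + 654)*(A + 655) = 9 + (654 + A)*(655 + A))
1/o(722) = 1/(428379 + 722² + 1309*722) = 1/(428379 + 521284 + 945098) = 1/1894761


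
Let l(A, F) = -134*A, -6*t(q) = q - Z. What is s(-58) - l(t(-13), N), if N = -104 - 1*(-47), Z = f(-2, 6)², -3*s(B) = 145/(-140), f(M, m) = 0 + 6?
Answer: 30651/28 ≈ 1094.7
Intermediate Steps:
f(M, m) = 6
s(B) = 29/84 (s(B) = -145/(3*(-140)) = -145*(-1)/(3*140) = -⅓*(-29/28) = 29/84)
Z = 36 (Z = 6² = 36)
N = -57 (N = -104 + 47 = -57)
t(q) = 6 - q/6 (t(q) = -(q - 1*36)/6 = -(q - 36)/6 = -(-36 + q)/6 = 6 - q/6)
s(-58) - l(t(-13), N) = 29/84 - (-134)*(6 - ⅙*(-13)) = 29/84 - (-134)*(6 + 13/6) = 29/84 - (-134)*49/6 = 29/84 - 1*(-3283/3) = 29/84 + 3283/3 = 30651/28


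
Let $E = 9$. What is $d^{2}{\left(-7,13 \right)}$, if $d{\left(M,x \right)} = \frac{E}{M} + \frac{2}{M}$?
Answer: $\frac{121}{49} \approx 2.4694$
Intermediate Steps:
$d{\left(M,x \right)} = \frac{11}{M}$ ($d{\left(M,x \right)} = \frac{9}{M} + \frac{2}{M} = \frac{11}{M}$)
$d^{2}{\left(-7,13 \right)} = \left(\frac{11}{-7}\right)^{2} = \left(11 \left(- \frac{1}{7}\right)\right)^{2} = \left(- \frac{11}{7}\right)^{2} = \frac{121}{49}$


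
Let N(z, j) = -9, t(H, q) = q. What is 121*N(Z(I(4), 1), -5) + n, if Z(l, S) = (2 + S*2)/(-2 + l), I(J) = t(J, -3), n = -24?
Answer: -1113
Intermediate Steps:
I(J) = -3
Z(l, S) = (2 + 2*S)/(-2 + l)
121*N(Z(I(4), 1), -5) + n = 121*(-9) - 24 = -1089 - 24 = -1113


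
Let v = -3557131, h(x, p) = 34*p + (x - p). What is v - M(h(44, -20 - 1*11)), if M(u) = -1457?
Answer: -3555674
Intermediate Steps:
h(x, p) = x + 33*p
v - M(h(44, -20 - 1*11)) = -3557131 - 1*(-1457) = -3557131 + 1457 = -3555674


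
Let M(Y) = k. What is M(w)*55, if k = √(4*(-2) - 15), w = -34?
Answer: 55*I*√23 ≈ 263.77*I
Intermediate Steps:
k = I*√23 (k = √(-8 - 15) = √(-23) = I*√23 ≈ 4.7958*I)
M(Y) = I*√23
M(w)*55 = (I*√23)*55 = 55*I*√23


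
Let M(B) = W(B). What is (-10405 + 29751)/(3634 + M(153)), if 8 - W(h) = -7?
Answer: 19346/3649 ≈ 5.3017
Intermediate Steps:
W(h) = 15 (W(h) = 8 - 1*(-7) = 8 + 7 = 15)
M(B) = 15
(-10405 + 29751)/(3634 + M(153)) = (-10405 + 29751)/(3634 + 15) = 19346/3649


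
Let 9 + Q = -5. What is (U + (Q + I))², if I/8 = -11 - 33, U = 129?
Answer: 56169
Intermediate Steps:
Q = -14 (Q = -9 - 5 = -14)
I = -352 (I = 8*(-11 - 33) = 8*(-44) = -352)
(U + (Q + I))² = (129 + (-14 - 352))² = (129 - 366)² = (-237)² = 56169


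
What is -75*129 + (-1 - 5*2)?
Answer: -9686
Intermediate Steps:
-75*129 + (-1 - 5*2) = -9675 + (-1 - 10) = -9675 - 11 = -9686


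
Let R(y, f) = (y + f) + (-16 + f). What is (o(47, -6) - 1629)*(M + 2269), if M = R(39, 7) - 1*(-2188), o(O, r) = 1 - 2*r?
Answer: -7262304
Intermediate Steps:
R(y, f) = -16 + y + 2*f (R(y, f) = (f + y) + (-16 + f) = -16 + y + 2*f)
M = 2225 (M = (-16 + 39 + 2*7) - 1*(-2188) = (-16 + 39 + 14) + 2188 = 37 + 2188 = 2225)
(o(47, -6) - 1629)*(M + 2269) = ((1 - 2*(-6)) - 1629)*(2225 + 2269) = ((1 + 12) - 1629)*4494 = (13 - 1629)*4494 = -1616*4494 = -7262304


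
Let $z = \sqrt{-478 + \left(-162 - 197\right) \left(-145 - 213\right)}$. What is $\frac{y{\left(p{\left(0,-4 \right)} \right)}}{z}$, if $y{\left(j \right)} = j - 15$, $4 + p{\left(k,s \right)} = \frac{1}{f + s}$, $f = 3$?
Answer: $- \frac{10 \sqrt{32011}}{32011} \approx -0.055892$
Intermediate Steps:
$p{\left(k,s \right)} = -4 + \frac{1}{3 + s}$
$y{\left(j \right)} = -15 + j$
$z = 2 \sqrt{32011}$ ($z = \sqrt{-478 - -128522} = \sqrt{-478 + 128522} = \sqrt{128044} = 2 \sqrt{32011} \approx 357.83$)
$\frac{y{\left(p{\left(0,-4 \right)} \right)}}{z} = \frac{-15 + \frac{-11 - -16}{3 - 4}}{2 \sqrt{32011}} = \left(-15 + \frac{-11 + 16}{-1}\right) \frac{\sqrt{32011}}{64022} = \left(-15 - 5\right) \frac{\sqrt{32011}}{64022} = - 20 \frac{\sqrt{32011}}{64022} = - \frac{10 \sqrt{32011}}{32011}$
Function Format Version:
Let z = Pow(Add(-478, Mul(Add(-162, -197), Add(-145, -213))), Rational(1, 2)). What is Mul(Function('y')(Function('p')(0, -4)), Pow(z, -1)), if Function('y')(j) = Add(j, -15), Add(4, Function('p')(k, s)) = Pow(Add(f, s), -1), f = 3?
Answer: Mul(Rational(-10, 32011), Pow(32011, Rational(1, 2))) ≈ -0.055892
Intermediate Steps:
Function('p')(k, s) = Add(-4, Pow(Add(3, s), -1))
Function('y')(j) = Add(-15, j)
z = Mul(2, Pow(32011, Rational(1, 2))) (z = Pow(Add(-478, Mul(-359, -358)), Rational(1, 2)) = Pow(Add(-478, 128522), Rational(1, 2)) = Pow(128044, Rational(1, 2)) = Mul(2, Pow(32011, Rational(1, 2))) ≈ 357.83)
Mul(Function('y')(Function('p')(0, -4)), Pow(z, -1)) = Mul(Add(-15, Mul(Pow(Add(3, -4), -1), Add(-11, Mul(-4, -4)))), Pow(Mul(2, Pow(32011, Rational(1, 2))), -1)) = Mul(Add(-15, Mul(Pow(-1, -1), Add(-11, 16))), Mul(Rational(1, 64022), Pow(32011, Rational(1, 2)))) = Mul(Add(-15, Mul(-1, 5)), Mul(Rational(1, 64022), Pow(32011, Rational(1, 2)))) = Mul(Add(-15, -5), Mul(Rational(1, 64022), Pow(32011, Rational(1, 2)))) = Mul(-20, Mul(Rational(1, 64022), Pow(32011, Rational(1, 2)))) = Mul(Rational(-10, 32011), Pow(32011, Rational(1, 2)))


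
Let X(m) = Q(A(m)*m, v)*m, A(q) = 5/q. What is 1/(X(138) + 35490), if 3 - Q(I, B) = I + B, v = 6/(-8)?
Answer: 2/70635 ≈ 2.8315e-5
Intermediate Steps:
v = -¾ (v = 6*(-⅛) = -¾ ≈ -0.75000)
Q(I, B) = 3 - B - I (Q(I, B) = 3 - (I + B) = 3 - (B + I) = 3 + (-B - I) = 3 - B - I)
X(m) = -5*m/4 (X(m) = (3 - 1*(-¾) - 5/m*m)*m = (3 + ¾ - 1*5)*m = (3 + ¾ - 5)*m = -5*m/4)
1/(X(138) + 35490) = 1/(-5/4*138 + 35490) = 1/(-345/2 + 35490) = 1/(70635/2) = 2/70635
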